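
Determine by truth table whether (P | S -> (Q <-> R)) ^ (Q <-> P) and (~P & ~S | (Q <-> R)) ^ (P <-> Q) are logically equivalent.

equivalent

P | Q | R | S || φ | ψ
T | T | T | T || F | F
T | T | T | F || F | F
T | T | F | T || T | T
T | T | F | F || T | T
T | F | T | T || F | F
T | F | T | F || F | F
T | F | F | T || T | T
T | F | F | F || T | T
F | T | T | T || T | T
F | T | T | F || T | T
F | T | F | T || F | F
F | T | F | F || T | T
F | F | T | T || T | T
F | F | T | F || F | F
F | F | F | T || F | F
F | F | F | F || F | F
The columns for φ and ψ agree on every row, so they are logically equivalent.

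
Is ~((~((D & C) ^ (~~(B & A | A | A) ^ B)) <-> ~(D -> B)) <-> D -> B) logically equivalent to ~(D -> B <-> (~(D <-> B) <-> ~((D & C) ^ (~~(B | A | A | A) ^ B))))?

not equivalent

A  B  C  D  |  φ  ψ
F  F  F  F  |  T  T
F  F  F  T  |  T  T
F  F  T  F  |  T  T
F  F  T  T  |  F  F
F  T  F  F  |  F  F
F  T  F  T  |  F  T
F  T  T  F  |  F  F
F  T  T  T  |  T  F
T  F  F  F  |  F  F
T  F  F  T  |  F  F
T  F  T  F  |  F  F
T  F  T  T  |  T  T
T  T  F  F  |  T  F
T  T  F  T  |  T  T
T  T  T  F  |  T  F
T  T  T  T  |  F  F
The columns differ at A=F, B=T, C=F, D=T (φ=F, ψ=T), so they are not equivalent.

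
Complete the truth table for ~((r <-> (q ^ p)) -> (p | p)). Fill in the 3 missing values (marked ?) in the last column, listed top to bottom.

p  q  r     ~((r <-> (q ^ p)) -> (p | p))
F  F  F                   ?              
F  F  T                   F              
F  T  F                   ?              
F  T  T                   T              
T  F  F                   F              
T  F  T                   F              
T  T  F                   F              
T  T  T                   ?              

Row p=F, q=F, r=F: (r <-> (q ^ p)) = T, (p | p) = F, ((r <-> (q ^ p)) -> (p | p)) = F, so ~((r <-> (q ^ p)) -> (p | p)) = T.
Row p=F, q=T, r=F: (r <-> (q ^ p)) = F, (p | p) = F, ((r <-> (q ^ p)) -> (p | p)) = T, so ~((r <-> (q ^ p)) -> (p | p)) = F.
Row p=T, q=T, r=T: (r <-> (q ^ p)) = F, (p | p) = T, ((r <-> (q ^ p)) -> (p | p)) = T, so ~((r <-> (q ^ p)) -> (p | p)) = F.

T, F, F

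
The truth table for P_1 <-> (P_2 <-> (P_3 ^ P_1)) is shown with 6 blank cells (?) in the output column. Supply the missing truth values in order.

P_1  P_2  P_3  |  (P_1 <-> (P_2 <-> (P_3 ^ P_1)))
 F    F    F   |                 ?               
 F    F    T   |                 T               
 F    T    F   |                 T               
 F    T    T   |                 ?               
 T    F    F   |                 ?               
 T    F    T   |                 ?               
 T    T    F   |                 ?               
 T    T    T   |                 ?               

F, F, F, T, T, F

Row P_1=F, P_2=F, P_3=F: (P_2 <-> (P_3 ^ P_1)) = T, so (P_1 <-> (P_2 <-> (P_3 ^ P_1))) = F.
Row P_1=F, P_2=T, P_3=T: (P_2 <-> (P_3 ^ P_1)) = T, so (P_1 <-> (P_2 <-> (P_3 ^ P_1))) = F.
Row P_1=T, P_2=F, P_3=F: (P_2 <-> (P_3 ^ P_1)) = F, so (P_1 <-> (P_2 <-> (P_3 ^ P_1))) = F.
Row P_1=T, P_2=F, P_3=T: (P_2 <-> (P_3 ^ P_1)) = T, so (P_1 <-> (P_2 <-> (P_3 ^ P_1))) = T.
Row P_1=T, P_2=T, P_3=F: (P_2 <-> (P_3 ^ P_1)) = T, so (P_1 <-> (P_2 <-> (P_3 ^ P_1))) = T.
Row P_1=T, P_2=T, P_3=T: (P_2 <-> (P_3 ^ P_1)) = F, so (P_1 <-> (P_2 <-> (P_3 ^ P_1))) = F.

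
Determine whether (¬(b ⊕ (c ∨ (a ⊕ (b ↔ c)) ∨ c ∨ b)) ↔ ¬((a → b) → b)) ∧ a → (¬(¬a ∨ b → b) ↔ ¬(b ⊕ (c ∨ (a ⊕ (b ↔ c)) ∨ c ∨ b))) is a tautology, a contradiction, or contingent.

a | b | c || φ
F | F | F || T
F | F | T || T
F | T | F || T
F | T | T || T
T | F | F || T
T | F | T || T
T | T | F || T
T | T | T || T
Every row is T, so the formula is a tautology.

tautology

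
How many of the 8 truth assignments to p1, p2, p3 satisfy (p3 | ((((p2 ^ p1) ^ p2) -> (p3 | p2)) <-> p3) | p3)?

5

p1  p2  p3     (p2 ^ p1)  ((p2 ^ p1) ^ p2)  (p3 | p2)  φ
1   1   1          0             1              1      1
1   1   0          0             1              1      0
1   0   1          1             1              1      1
1   0   0          1             1              0      1
0   1   1          1             0              1      1
0   1   0          1             0              1      0
0   0   1          0             0              1      1
0   0   0          0             0              0      0
The formula is true on 5 of the 8 rows.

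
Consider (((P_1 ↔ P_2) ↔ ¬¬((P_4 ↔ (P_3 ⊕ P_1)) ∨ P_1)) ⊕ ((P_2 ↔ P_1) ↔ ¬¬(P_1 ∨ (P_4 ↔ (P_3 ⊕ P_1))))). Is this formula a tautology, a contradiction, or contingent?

contradiction

P_1 | P_2 | P_3 | P_4 || (P_1 ↔ P_2) | (P_3 ⊕ P_1) | (P_4 ↔ (P_3 ⊕ P_1)) | ((P_4 ↔ (P_3 ⊕ P_1)) ∨ P_1) | ¬((P_4 ↔ (P_3 ⊕ P_1)) ∨ P_1) | (P_2 ↔ P_1) | (P_1 ∨ (P_4 ↔ (P_3 ⊕ P_1))) | ¬(P_1 ∨ (P_4 ↔ (P_3 ⊕ P_1))) | φ
 T  |  T  |  T  |  T  ||      T      |      F      |          F          |              T              |              F               |      T      |              T              |              F               | F
 T  |  T  |  T  |  F  ||      T      |      F      |          T          |              T              |              F               |      T      |              T              |              F               | F
 T  |  T  |  F  |  T  ||      T      |      T      |          T          |              T              |              F               |      T      |              T              |              F               | F
 T  |  T  |  F  |  F  ||      T      |      T      |          F          |              T              |              F               |      T      |              T              |              F               | F
 T  |  F  |  T  |  T  ||      F      |      F      |          F          |              T              |              F               |      F      |              T              |              F               | F
 T  |  F  |  T  |  F  ||      F      |      F      |          T          |              T              |              F               |      F      |              T              |              F               | F
 T  |  F  |  F  |  T  ||      F      |      T      |          T          |              T              |              F               |      F      |              T              |              F               | F
 T  |  F  |  F  |  F  ||      F      |      T      |          F          |              T              |              F               |      F      |              T              |              F               | F
 F  |  T  |  T  |  T  ||      F      |      T      |          T          |              T              |              F               |      F      |              T              |              F               | F
 F  |  T  |  T  |  F  ||      F      |      T      |          F          |              F              |              T               |      F      |              F              |              T               | F
 F  |  T  |  F  |  T  ||      F      |      F      |          F          |              F              |              T               |      F      |              F              |              T               | F
 F  |  T  |  F  |  F  ||      F      |      F      |          T          |              T              |              F               |      F      |              T              |              F               | F
 F  |  F  |  T  |  T  ||      T      |      T      |          T          |              T              |              F               |      T      |              T              |              F               | F
 F  |  F  |  T  |  F  ||      T      |      T      |          F          |              F              |              T               |      T      |              F              |              T               | F
 F  |  F  |  F  |  T  ||      T      |      F      |          F          |              F              |              T               |      T      |              F              |              T               | F
 F  |  F  |  F  |  F  ||      T      |      F      |          T          |              T              |              F               |      T      |              T              |              F               | F
Every row is F, so the formula is a contradiction.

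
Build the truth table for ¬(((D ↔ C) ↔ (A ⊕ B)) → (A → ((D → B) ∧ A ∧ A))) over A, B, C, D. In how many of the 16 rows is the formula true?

  A   |   B   |   C   |   D   |   φ  
----- | ----- | ----- | ----- | -----
 True |  True |  True |  True | False
 True |  True |  True | False | False
 True |  True | False |  True | False
 True |  True | False | False | False
 True | False |  True |  True |  True
 True | False |  True | False | False
 True | False | False |  True | False
 True | False | False | False | False
False |  True |  True |  True | False
False |  True |  True | False | False
False |  True | False |  True | False
False |  True | False | False | False
False | False |  True |  True | False
False | False |  True | False | False
False | False | False |  True | False
False | False | False | False | False
The formula is true on 1 of the 16 rows.

1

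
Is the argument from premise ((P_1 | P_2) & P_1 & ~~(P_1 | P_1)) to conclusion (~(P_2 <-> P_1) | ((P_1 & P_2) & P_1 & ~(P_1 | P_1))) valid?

P_1 | P_2 || φ | ψ
 1  |  1  || 1 | 0
 1  |  0  || 1 | 1
 0  |  1  || 0 | 1
 0  |  0  || 0 | 0
At P_1=1, P_2=1 we have φ true but ψ false, so φ does not entail ψ.

no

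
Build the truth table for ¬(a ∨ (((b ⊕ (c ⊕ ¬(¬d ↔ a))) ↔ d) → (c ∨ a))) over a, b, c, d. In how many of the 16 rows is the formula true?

2

a | b | c | d | ¬d | (¬d ↔ a) | ¬(¬d ↔ a) | (c ⊕ ¬(¬d ↔ a)) | (b ⊕ (c ⊕ ¬(¬d ↔ a))) | ((b ⊕ (c ⊕ ¬(¬d ↔ a))) ↔ d) | (c ∨ a) | φ
- | - | - | - | -- | -------- | --------- | --------------- | --------------------- | --------------------------- | ------- | -
1 | 1 | 1 | 1 | 0  |    0     |     1     |        0        |           1           |              1              |    1    | 0
1 | 1 | 1 | 0 | 1  |    1     |     0     |        1        |           0           |              1              |    1    | 0
1 | 1 | 0 | 1 | 0  |    0     |     1     |        1        |           0           |              0              |    1    | 0
1 | 1 | 0 | 0 | 1  |    1     |     0     |        0        |           1           |              0              |    1    | 0
1 | 0 | 1 | 1 | 0  |    0     |     1     |        0        |           0           |              0              |    1    | 0
1 | 0 | 1 | 0 | 1  |    1     |     0     |        1        |           1           |              0              |    1    | 0
1 | 0 | 0 | 1 | 0  |    0     |     1     |        1        |           1           |              1              |    1    | 0
1 | 0 | 0 | 0 | 1  |    1     |     0     |        0        |           0           |              1              |    1    | 0
0 | 1 | 1 | 1 | 0  |    1     |     0     |        1        |           0           |              0              |    1    | 0
0 | 1 | 1 | 0 | 1  |    0     |     1     |        0        |           1           |              0              |    1    | 0
0 | 1 | 0 | 1 | 0  |    1     |     0     |        0        |           1           |              1              |    0    | 1
0 | 1 | 0 | 0 | 1  |    0     |     1     |        1        |           0           |              1              |    0    | 1
0 | 0 | 1 | 1 | 0  |    1     |     0     |        1        |           1           |              1              |    1    | 0
0 | 0 | 1 | 0 | 1  |    0     |     1     |        0        |           0           |              1              |    1    | 0
0 | 0 | 0 | 1 | 0  |    1     |     0     |        0        |           0           |              0              |    0    | 0
0 | 0 | 0 | 0 | 1  |    0     |     1     |        1        |           1           |              0              |    0    | 0
The formula is true on 2 of the 16 rows.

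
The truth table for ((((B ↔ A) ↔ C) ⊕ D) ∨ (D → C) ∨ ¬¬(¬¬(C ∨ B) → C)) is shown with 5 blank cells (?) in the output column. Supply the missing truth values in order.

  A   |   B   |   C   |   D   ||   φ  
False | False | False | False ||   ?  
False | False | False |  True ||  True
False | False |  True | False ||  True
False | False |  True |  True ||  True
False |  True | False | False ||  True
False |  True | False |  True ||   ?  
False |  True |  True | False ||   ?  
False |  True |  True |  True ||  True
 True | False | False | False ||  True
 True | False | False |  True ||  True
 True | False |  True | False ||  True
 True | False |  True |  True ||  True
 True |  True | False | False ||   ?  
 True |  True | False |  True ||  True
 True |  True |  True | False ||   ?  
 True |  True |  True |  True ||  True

Row A=False, B=False, C=False, D=False: (((B ↔ A) ↔ C) ⊕ D) = False, (D → C) = True, ¬¬(¬¬(C ∨ B) → C) = True, so the formula = True.
Row A=False, B=True, C=False, D=True: (((B ↔ A) ↔ C) ⊕ D) = False, (D → C) = False, ¬¬(¬¬(C ∨ B) → C) = False, so the formula = False.
Row A=False, B=True, C=True, D=False: (((B ↔ A) ↔ C) ⊕ D) = False, (D → C) = True, ¬¬(¬¬(C ∨ B) → C) = True, so the formula = True.
Row A=True, B=True, C=False, D=False: (((B ↔ A) ↔ C) ⊕ D) = False, (D → C) = True, ¬¬(¬¬(C ∨ B) → C) = False, so the formula = True.
Row A=True, B=True, C=True, D=False: (((B ↔ A) ↔ C) ⊕ D) = True, (D → C) = True, ¬¬(¬¬(C ∨ B) → C) = True, so the formula = True.

True, False, True, True, True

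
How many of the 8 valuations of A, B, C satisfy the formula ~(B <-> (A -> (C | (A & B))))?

A  B  C     (A & B)  (C | (A & B))  (A -> (C | (A & B)))  (B <-> (A -> (C | (A & B))))  ~(B <-> (A -> (C | (A & B))))
1  1  1        1           1                 1                         1                              0              
1  1  0        1           1                 1                         1                              0              
1  0  1        0           1                 1                         0                              1              
1  0  0        0           0                 0                         1                              0              
0  1  1        0           1                 1                         1                              0              
0  1  0        0           0                 1                         1                              0              
0  0  1        0           1                 1                         0                              1              
0  0  0        0           0                 1                         0                              1              
The formula is true on 3 of the 8 rows.

3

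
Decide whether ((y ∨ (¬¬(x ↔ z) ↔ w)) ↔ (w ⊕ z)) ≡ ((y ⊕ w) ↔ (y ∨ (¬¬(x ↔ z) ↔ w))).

not equivalent

x  y  z  w  |  φ  ψ
1  1  1  1  |  0  0
1  1  1  0  |  1  1
1  1  0  1  |  1  0
1  1  0  0  |  0  1
1  0  1  1  |  0  1
1  0  1  0  |  0  1
1  0  0  1  |  0  0
1  0  0  0  |  0  0
0  1  1  1  |  0  0
0  1  1  0  |  1  1
0  1  0  1  |  1  0
0  1  0  0  |  0  1
0  0  1  1  |  1  0
0  0  1  0  |  1  0
0  0  0  1  |  1  1
0  0  0  0  |  1  1
The columns differ at x=1, y=1, z=0, w=1 (φ=1, ψ=0), so they are not equivalent.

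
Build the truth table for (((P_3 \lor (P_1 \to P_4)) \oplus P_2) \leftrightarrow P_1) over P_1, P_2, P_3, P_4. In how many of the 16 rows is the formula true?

8

P_1 | P_2 | P_3 | P_4 || (P_1 \to P_4) | (P_3 \lor (P_1 \to P_4)) | φ
 1  |  1  |  1  |  1  ||       1       |            1             | 0
 1  |  1  |  1  |  0  ||       0       |            1             | 0
 1  |  1  |  0  |  1  ||       1       |            1             | 0
 1  |  1  |  0  |  0  ||       0       |            0             | 1
 1  |  0  |  1  |  1  ||       1       |            1             | 1
 1  |  0  |  1  |  0  ||       0       |            1             | 1
 1  |  0  |  0  |  1  ||       1       |            1             | 1
 1  |  0  |  0  |  0  ||       0       |            0             | 0
 0  |  1  |  1  |  1  ||       1       |            1             | 1
 0  |  1  |  1  |  0  ||       1       |            1             | 1
 0  |  1  |  0  |  1  ||       1       |            1             | 1
 0  |  1  |  0  |  0  ||       1       |            1             | 1
 0  |  0  |  1  |  1  ||       1       |            1             | 0
 0  |  0  |  1  |  0  ||       1       |            1             | 0
 0  |  0  |  0  |  1  ||       1       |            1             | 0
 0  |  0  |  0  |  0  ||       1       |            1             | 0
The formula is true on 8 of the 16 rows.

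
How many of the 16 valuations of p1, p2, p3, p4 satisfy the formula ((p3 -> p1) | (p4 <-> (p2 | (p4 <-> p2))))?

13

p1 | p2 | p3 | p4 || φ
F  | F  | F  | F  || T
F  | F  | F  | T  || T
F  | F  | T  | F  || F
F  | F  | T  | T  || F
F  | T  | F  | F  || T
F  | T  | F  | T  || T
F  | T  | T  | F  || F
F  | T  | T  | T  || T
T  | F  | F  | F  || T
T  | F  | F  | T  || T
T  | F  | T  | F  || T
T  | F  | T  | T  || T
T  | T  | F  | F  || T
T  | T  | F  | T  || T
T  | T  | T  | F  || T
T  | T  | T  | T  || T
The formula is true on 13 of the 16 rows.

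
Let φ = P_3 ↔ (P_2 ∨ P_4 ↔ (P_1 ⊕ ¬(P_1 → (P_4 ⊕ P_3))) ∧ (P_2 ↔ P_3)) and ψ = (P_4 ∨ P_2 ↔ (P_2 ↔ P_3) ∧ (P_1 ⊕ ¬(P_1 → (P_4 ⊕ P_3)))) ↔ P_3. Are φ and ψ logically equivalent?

equivalent

P_1 | P_2 | P_3 | P_4 | φ | ψ
--- | --- | --- | --- | - | -
 T  |  T  |  T  |  T  | F | F
 T  |  T  |  T  |  F  | T | T
 T  |  T  |  F  |  T  | T | T
 T  |  T  |  F  |  F  | T | T
 T  |  F  |  T  |  T  | F | F
 T  |  F  |  T  |  F  | T | T
 T  |  F  |  F  |  T  | F | F
 T  |  F  |  F  |  F  | F | F
 F  |  T  |  T  |  T  | F | F
 F  |  T  |  T  |  F  | F | F
 F  |  T  |  F  |  T  | T | T
 F  |  T  |  F  |  F  | T | T
 F  |  F  |  T  |  T  | F | F
 F  |  F  |  T  |  F  | T | T
 F  |  F  |  F  |  T  | T | T
 F  |  F  |  F  |  F  | F | F
The columns for φ and ψ agree on every row, so they are logically equivalent.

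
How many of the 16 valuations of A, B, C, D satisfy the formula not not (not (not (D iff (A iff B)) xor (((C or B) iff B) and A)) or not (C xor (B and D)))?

12

A  B  C  D  |  φ
T  T  T  T  |  T
T  T  T  F  |  T
T  T  F  T  |  F
T  T  F  F  |  T
T  F  T  T  |  F
T  F  T  F  |  T
T  F  F  T  |  T
T  F  F  F  |  T
F  T  T  T  |  T
F  T  T  F  |  T
F  T  F  T  |  F
F  T  F  F  |  T
F  F  T  T  |  T
F  F  T  F  |  F
F  F  F  T  |  T
F  F  F  F  |  T
The formula is true on 12 of the 16 rows.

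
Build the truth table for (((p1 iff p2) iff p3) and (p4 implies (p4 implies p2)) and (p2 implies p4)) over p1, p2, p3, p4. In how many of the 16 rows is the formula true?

4

p1 | p2 | p3 | p4 || (p1 iff p2) | ((p1 iff p2) iff p3) | (p4 implies p2) | (p4 implies (p4 implies p2)) | (p2 implies p4) | φ
0  | 0  | 0  | 0  ||      1      |          0           |        1        |              1               |        1        | 0
0  | 0  | 0  | 1  ||      1      |          0           |        0        |              0               |        1        | 0
0  | 0  | 1  | 0  ||      1      |          1           |        1        |              1               |        1        | 1
0  | 0  | 1  | 1  ||      1      |          1           |        0        |              0               |        1        | 0
0  | 1  | 0  | 0  ||      0      |          1           |        1        |              1               |        0        | 0
0  | 1  | 0  | 1  ||      0      |          1           |        1        |              1               |        1        | 1
0  | 1  | 1  | 0  ||      0      |          0           |        1        |              1               |        0        | 0
0  | 1  | 1  | 1  ||      0      |          0           |        1        |              1               |        1        | 0
1  | 0  | 0  | 0  ||      0      |          1           |        1        |              1               |        1        | 1
1  | 0  | 0  | 1  ||      0      |          1           |        0        |              0               |        1        | 0
1  | 0  | 1  | 0  ||      0      |          0           |        1        |              1               |        1        | 0
1  | 0  | 1  | 1  ||      0      |          0           |        0        |              0               |        1        | 0
1  | 1  | 0  | 0  ||      1      |          0           |        1        |              1               |        0        | 0
1  | 1  | 0  | 1  ||      1      |          0           |        1        |              1               |        1        | 0
1  | 1  | 1  | 0  ||      1      |          1           |        1        |              1               |        0        | 0
1  | 1  | 1  | 1  ||      1      |          1           |        1        |              1               |        1        | 1
The formula is true on 4 of the 16 rows.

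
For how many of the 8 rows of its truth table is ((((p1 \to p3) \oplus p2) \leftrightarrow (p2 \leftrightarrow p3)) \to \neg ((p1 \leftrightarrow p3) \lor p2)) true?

p1 | p2 | p3 | φ
-- | -- | -- | -
F  | F  | F  | F
F  | F  | T  | T
F  | T  | F  | F
F  | T  | T  | T
T  | F  | F  | T
T  | F  | T  | T
T  | T  | F  | T
T  | T  | T  | T
The formula is true on 6 of the 8 rows.

6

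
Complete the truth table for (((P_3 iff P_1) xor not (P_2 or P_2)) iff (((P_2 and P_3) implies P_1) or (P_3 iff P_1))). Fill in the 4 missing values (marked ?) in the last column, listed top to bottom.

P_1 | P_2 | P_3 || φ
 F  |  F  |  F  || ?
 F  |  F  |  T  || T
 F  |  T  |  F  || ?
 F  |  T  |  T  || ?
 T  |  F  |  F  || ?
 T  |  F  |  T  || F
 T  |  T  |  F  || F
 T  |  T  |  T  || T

F, T, T, T

Row P_1=F, P_2=F, P_3=F: ((P_3 iff P_1) xor not (P_2 or P_2)) = F, (((P_2 and P_3) implies P_1) or (P_3 iff P_1)) = T, so the formula = F.
Row P_1=F, P_2=T, P_3=F: ((P_3 iff P_1) xor not (P_2 or P_2)) = T, (((P_2 and P_3) implies P_1) or (P_3 iff P_1)) = T, so the formula = T.
Row P_1=F, P_2=T, P_3=T: ((P_3 iff P_1) xor not (P_2 or P_2)) = F, (((P_2 and P_3) implies P_1) or (P_3 iff P_1)) = F, so the formula = T.
Row P_1=T, P_2=F, P_3=F: ((P_3 iff P_1) xor not (P_2 or P_2)) = T, (((P_2 and P_3) implies P_1) or (P_3 iff P_1)) = T, so the formula = T.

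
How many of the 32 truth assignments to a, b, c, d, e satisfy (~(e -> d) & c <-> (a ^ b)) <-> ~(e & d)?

a | b | c | d | e || φ
T | T | T | T | T || F
T | T | T | T | F || T
T | T | T | F | T || F
T | T | T | F | F || T
T | T | F | T | T || F
T | T | F | T | F || T
T | T | F | F | T || T
T | T | F | F | F || T
T | F | T | T | T || T
T | F | T | T | F || F
T | F | T | F | T || T
T | F | T | F | F || F
T | F | F | T | T || T
T | F | F | T | F || F
T | F | F | F | T || F
T | F | F | F | F || F
F | T | T | T | T || T
F | T | T | T | F || F
F | T | T | F | T || T
F | T | T | F | F || F
F | T | F | T | T || T
F | T | F | T | F || F
F | T | F | F | T || F
F | T | F | F | F || F
F | F | T | T | T || F
F | F | T | T | F || T
F | F | T | F | T || F
F | F | T | F | F || T
F | F | F | T | T || F
F | F | F | T | F || T
F | F | F | F | T || T
F | F | F | F | F || T
The formula is true on 16 of the 32 rows.

16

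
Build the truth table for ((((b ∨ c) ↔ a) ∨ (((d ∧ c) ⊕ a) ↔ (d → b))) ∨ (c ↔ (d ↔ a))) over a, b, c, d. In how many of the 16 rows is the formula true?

13

a  b  c  d  |  (b ∨ c)  ((b ∨ c) ↔ a)  (d ∧ c)  ((d ∧ c) ⊕ a)  (d → b)  (((d ∧ c) ⊕ a) ↔ (d → b))  (d ↔ a)  (c ↔ (d ↔ a))  φ
T  T  T  T  |     T           T           T           F           T                 F                 T           T        T
T  T  T  F  |     T           T           F           T           T                 T                 F           F        T
T  T  F  T  |     T           T           F           T           T                 T                 T           F        T
T  T  F  F  |     T           T           F           T           T                 T                 F           T        T
T  F  T  T  |     T           T           T           F           F                 T                 T           T        T
T  F  T  F  |     T           T           F           T           T                 T                 F           F        T
T  F  F  T  |     F           F           F           T           F                 F                 T           F        F
T  F  F  F  |     F           F           F           T           T                 T                 F           T        T
F  T  T  T  |     T           F           T           T           T                 T                 F           F        T
F  T  T  F  |     T           F           F           F           T                 F                 T           T        T
F  T  F  T  |     T           F           F           F           T                 F                 F           T        T
F  T  F  F  |     T           F           F           F           T                 F                 T           F        F
F  F  T  T  |     T           F           T           T           F                 F                 F           F        F
F  F  T  F  |     T           F           F           F           T                 F                 T           T        T
F  F  F  T  |     F           T           F           F           F                 T                 F           T        T
F  F  F  F  |     F           T           F           F           T                 F                 T           F        T
The formula is true on 13 of the 16 rows.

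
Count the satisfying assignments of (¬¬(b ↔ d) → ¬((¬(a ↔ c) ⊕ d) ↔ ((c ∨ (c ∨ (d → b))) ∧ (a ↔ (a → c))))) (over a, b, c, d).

a  b  c  d  |  (b ↔ d)  ¬(b ↔ d)  ¬¬(b ↔ d)  (a ↔ c)  ¬(a ↔ c)  (¬(a ↔ c) ⊕ d)  (d → b)  (c ∨ (d → b))  (c ∨ (c ∨ (d → b)))  (a → c)  (a ↔ (a → c))  φ
1  1  1  1  |     1        0          1         1        0            1            1           1                 1              1           1        0
1  1  1  0  |     0        1          0         1        0            0            1           1                 1              1           1        1
1  1  0  1  |     1        0          1         0        1            0            1           1                 1              0           0        0
1  1  0  0  |     0        1          0         0        1            1            1           1                 1              0           0        1
1  0  1  1  |     0        1          0         1        0            1            0           1                 1              1           1        1
1  0  1  0  |     1        0          1         1        0            0            1           1                 1              1           1        1
1  0  0  1  |     0        1          0         0        1            0            0           0                 0              0           0        1
1  0  0  0  |     1        0          1         0        1            1            1           1                 1              0           0        1
0  1  1  1  |     1        0          1         0        1            0            1           1                 1              1           0        0
0  1  1  0  |     0        1          0         0        1            1            1           1                 1              1           0        1
0  1  0  1  |     1        0          1         1        0            1            1           1                 1              1           0        1
0  1  0  0  |     0        1          0         1        0            0            1           1                 1              1           0        1
0  0  1  1  |     0        1          0         0        1            0            0           1                 1              1           0        1
0  0  1  0  |     1        0          1         0        1            1            1           1                 1              1           0        1
0  0  0  1  |     0        1          0         1        0            1            0           0                 0              1           0        1
0  0  0  0  |     1        0          1         1        0            0            1           1                 1              1           0        0
The formula is true on 12 of the 16 rows.

12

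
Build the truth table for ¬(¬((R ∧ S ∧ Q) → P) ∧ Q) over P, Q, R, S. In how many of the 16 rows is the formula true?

P  Q  R  S  |  ¬(¬((R ∧ S ∧ Q) → P) ∧ Q)
T  T  T  T  |              T            
T  T  T  F  |              T            
T  T  F  T  |              T            
T  T  F  F  |              T            
T  F  T  T  |              T            
T  F  T  F  |              T            
T  F  F  T  |              T            
T  F  F  F  |              T            
F  T  T  T  |              F            
F  T  T  F  |              T            
F  T  F  T  |              T            
F  T  F  F  |              T            
F  F  T  T  |              T            
F  F  T  F  |              T            
F  F  F  T  |              T            
F  F  F  F  |              T            
The formula is true on 15 of the 16 rows.

15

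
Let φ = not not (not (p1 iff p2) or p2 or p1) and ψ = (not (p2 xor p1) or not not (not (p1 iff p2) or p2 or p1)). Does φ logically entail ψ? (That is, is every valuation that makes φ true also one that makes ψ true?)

yes

p1 | p2 | φ | ψ
-- | -- | - | -
F  | F  | F | T
F  | T  | T | T
T  | F  | T | T
T  | T  | T | T
In every row where φ is true, ψ is also true, so φ ⊨ ψ.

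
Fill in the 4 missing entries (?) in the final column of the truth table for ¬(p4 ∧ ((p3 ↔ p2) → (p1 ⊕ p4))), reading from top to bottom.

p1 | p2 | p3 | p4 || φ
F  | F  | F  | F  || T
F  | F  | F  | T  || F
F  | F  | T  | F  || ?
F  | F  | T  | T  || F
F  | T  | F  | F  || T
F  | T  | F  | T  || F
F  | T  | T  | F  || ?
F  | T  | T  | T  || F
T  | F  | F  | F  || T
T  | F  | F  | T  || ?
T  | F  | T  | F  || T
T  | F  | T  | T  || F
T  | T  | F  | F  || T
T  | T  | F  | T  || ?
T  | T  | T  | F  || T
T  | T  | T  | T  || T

T, T, T, F

Row p1=F, p2=F, p3=T, p4=F: ((p3 ↔ p2) → (p1 ⊕ p4)) = T, (p4 ∧ ((p3 ↔ p2) → (p1 ⊕ p4))) = F, so the formula = T.
Row p1=F, p2=T, p3=T, p4=F: ((p3 ↔ p2) → (p1 ⊕ p4)) = F, (p4 ∧ ((p3 ↔ p2) → (p1 ⊕ p4))) = F, so the formula = T.
Row p1=T, p2=F, p3=F, p4=T: ((p3 ↔ p2) → (p1 ⊕ p4)) = F, (p4 ∧ ((p3 ↔ p2) → (p1 ⊕ p4))) = F, so the formula = T.
Row p1=T, p2=T, p3=F, p4=T: ((p3 ↔ p2) → (p1 ⊕ p4)) = T, (p4 ∧ ((p3 ↔ p2) → (p1 ⊕ p4))) = T, so the formula = F.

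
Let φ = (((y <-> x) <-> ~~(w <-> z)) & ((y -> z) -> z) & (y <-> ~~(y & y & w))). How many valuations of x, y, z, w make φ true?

4

x  y  z  w  |  φ
F  F  F  F  |  F
F  F  F  T  |  F
F  F  T  F  |  F
F  F  T  T  |  T
F  T  F  F  |  F
F  T  F  T  |  T
F  T  T  F  |  F
F  T  T  T  |  F
T  F  F  F  |  F
T  F  F  T  |  F
T  F  T  F  |  T
T  F  T  T  |  F
T  T  F  F  |  F
T  T  F  T  |  F
T  T  T  F  |  F
T  T  T  T  |  T
The formula is true on 4 of the 16 rows.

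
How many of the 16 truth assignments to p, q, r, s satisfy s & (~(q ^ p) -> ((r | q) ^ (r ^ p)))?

p  q  r  s     (q ^ p)  ~(q ^ p)  (r | q)  (r ^ p)  ((r | q) ^ (r ^ p))  φ
T  T  T  T        F        T         T        F              T           T
T  T  T  F        F        T         T        F              T           F
T  T  F  T        F        T         T        T              F           F
T  T  F  F        F        T         T        T              F           F
T  F  T  T        T        F         T        F              T           T
T  F  T  F        T        F         T        F              T           F
T  F  F  T        T        F         F        T              T           T
T  F  F  F        T        F         F        T              T           F
F  T  T  T        T        F         T        T              F           T
F  T  T  F        T        F         T        T              F           F
F  T  F  T        T        F         T        F              T           T
F  T  F  F        T        F         T        F              T           F
F  F  T  T        F        T         T        T              F           F
F  F  T  F        F        T         T        T              F           F
F  F  F  T        F        T         F        F              F           F
F  F  F  F        F        T         F        F              F           F
The formula is true on 5 of the 16 rows.

5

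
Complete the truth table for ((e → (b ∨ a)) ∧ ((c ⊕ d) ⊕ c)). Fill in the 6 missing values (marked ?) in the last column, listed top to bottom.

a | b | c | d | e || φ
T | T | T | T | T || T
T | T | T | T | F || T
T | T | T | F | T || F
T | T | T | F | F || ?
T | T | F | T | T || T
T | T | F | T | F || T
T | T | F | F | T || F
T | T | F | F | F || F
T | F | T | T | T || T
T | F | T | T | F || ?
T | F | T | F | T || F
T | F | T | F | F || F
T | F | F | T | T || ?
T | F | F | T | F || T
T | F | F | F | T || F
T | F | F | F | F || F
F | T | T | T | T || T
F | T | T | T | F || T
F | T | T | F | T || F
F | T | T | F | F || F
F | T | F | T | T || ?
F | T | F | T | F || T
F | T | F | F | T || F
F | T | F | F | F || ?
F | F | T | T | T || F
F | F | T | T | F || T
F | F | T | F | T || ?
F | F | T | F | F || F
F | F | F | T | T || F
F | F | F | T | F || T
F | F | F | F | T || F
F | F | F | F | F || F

F, T, T, T, F, F

Row a=T, b=T, c=T, d=F, e=F: (e → (b ∨ a)) = T, ((c ⊕ d) ⊕ c) = F, so the formula = F.
Row a=T, b=F, c=T, d=T, e=F: (e → (b ∨ a)) = T, ((c ⊕ d) ⊕ c) = T, so the formula = T.
Row a=T, b=F, c=F, d=T, e=T: (e → (b ∨ a)) = T, ((c ⊕ d) ⊕ c) = T, so the formula = T.
Row a=F, b=T, c=F, d=T, e=T: (e → (b ∨ a)) = T, ((c ⊕ d) ⊕ c) = T, so the formula = T.
Row a=F, b=T, c=F, d=F, e=F: (e → (b ∨ a)) = T, ((c ⊕ d) ⊕ c) = F, so the formula = F.
Row a=F, b=F, c=T, d=F, e=T: (e → (b ∨ a)) = F, ((c ⊕ d) ⊕ c) = F, so the formula = F.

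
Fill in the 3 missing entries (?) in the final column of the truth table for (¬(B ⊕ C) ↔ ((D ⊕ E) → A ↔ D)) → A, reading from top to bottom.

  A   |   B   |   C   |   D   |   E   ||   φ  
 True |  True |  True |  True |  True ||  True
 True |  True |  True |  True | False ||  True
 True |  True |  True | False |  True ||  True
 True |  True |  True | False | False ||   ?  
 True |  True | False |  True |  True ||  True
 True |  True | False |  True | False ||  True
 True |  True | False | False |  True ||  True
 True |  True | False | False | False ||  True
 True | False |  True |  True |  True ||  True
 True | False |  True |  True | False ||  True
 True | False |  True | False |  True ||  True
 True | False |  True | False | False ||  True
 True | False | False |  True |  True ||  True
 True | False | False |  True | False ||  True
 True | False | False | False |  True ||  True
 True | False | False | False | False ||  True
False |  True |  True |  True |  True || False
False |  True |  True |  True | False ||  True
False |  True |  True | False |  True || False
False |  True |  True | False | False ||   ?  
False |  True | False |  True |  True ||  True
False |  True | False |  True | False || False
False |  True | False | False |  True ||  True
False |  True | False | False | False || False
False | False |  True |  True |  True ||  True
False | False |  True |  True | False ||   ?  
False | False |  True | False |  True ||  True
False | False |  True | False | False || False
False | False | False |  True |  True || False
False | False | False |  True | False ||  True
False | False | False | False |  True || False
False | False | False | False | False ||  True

Row A=True, B=True, C=True, D=False, E=False: (¬(B ⊕ C) ↔ ((D ⊕ E) → A ↔ D)) = False, so the formula = True.
Row A=False, B=True, C=True, D=False, E=False: (¬(B ⊕ C) ↔ ((D ⊕ E) → A ↔ D)) = False, so the formula = True.
Row A=False, B=False, C=True, D=True, E=False: (¬(B ⊕ C) ↔ ((D ⊕ E) → A ↔ D)) = True, so the formula = False.

True, True, False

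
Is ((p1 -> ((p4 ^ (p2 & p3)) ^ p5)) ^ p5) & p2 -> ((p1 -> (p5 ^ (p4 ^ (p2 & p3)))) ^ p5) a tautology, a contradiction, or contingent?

tautology

p1  p2  p3  p4  p5  |  φ
F   F   F   F   F   |  T
F   F   F   F   T   |  T
F   F   F   T   F   |  T
F   F   F   T   T   |  T
F   F   T   F   F   |  T
F   F   T   F   T   |  T
F   F   T   T   F   |  T
F   F   T   T   T   |  T
F   T   F   F   F   |  T
F   T   F   F   T   |  T
F   T   F   T   F   |  T
F   T   F   T   T   |  T
F   T   T   F   F   |  T
F   T   T   F   T   |  T
F   T   T   T   F   |  T
F   T   T   T   T   |  T
T   F   F   F   F   |  T
T   F   F   F   T   |  T
T   F   F   T   F   |  T
T   F   F   T   T   |  T
T   F   T   F   F   |  T
T   F   T   F   T   |  T
T   F   T   T   F   |  T
T   F   T   T   T   |  T
T   T   F   F   F   |  T
T   T   F   F   T   |  T
T   T   F   T   F   |  T
T   T   F   T   T   |  T
T   T   T   F   F   |  T
T   T   T   F   T   |  T
T   T   T   T   F   |  T
T   T   T   T   T   |  T
Every row is T, so the formula is a tautology.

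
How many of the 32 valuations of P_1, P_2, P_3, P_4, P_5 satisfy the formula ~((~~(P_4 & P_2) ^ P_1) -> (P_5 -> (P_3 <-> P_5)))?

P_1  P_2  P_3  P_4  P_5  |  φ
 1    1    1    1    1   |  0
 1    1    1    1    0   |  0
 1    1    1    0    1   |  0
 1    1    1    0    0   |  0
 1    1    0    1    1   |  0
 1    1    0    1    0   |  0
 1    1    0    0    1   |  1
 1    1    0    0    0   |  0
 1    0    1    1    1   |  0
 1    0    1    1    0   |  0
 1    0    1    0    1   |  0
 1    0    1    0    0   |  0
 1    0    0    1    1   |  1
 1    0    0    1    0   |  0
 1    0    0    0    1   |  1
 1    0    0    0    0   |  0
 0    1    1    1    1   |  0
 0    1    1    1    0   |  0
 0    1    1    0    1   |  0
 0    1    1    0    0   |  0
 0    1    0    1    1   |  1
 0    1    0    1    0   |  0
 0    1    0    0    1   |  0
 0    1    0    0    0   |  0
 0    0    1    1    1   |  0
 0    0    1    1    0   |  0
 0    0    1    0    1   |  0
 0    0    1    0    0   |  0
 0    0    0    1    1   |  0
 0    0    0    1    0   |  0
 0    0    0    0    1   |  0
 0    0    0    0    0   |  0
The formula is true on 4 of the 32 rows.

4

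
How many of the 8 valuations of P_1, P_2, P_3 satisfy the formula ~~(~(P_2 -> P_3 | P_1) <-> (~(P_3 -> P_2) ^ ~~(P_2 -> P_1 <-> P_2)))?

3

P_1  P_2  P_3     (P_3 | P_1)  (P_2 -> (P_3 | P_1))  ~(P_2 -> (P_3 | P_1))  (P_3 -> P_2)  ~(P_3 -> P_2)  (P_2 -> P_1)  ((P_2 -> P_1) <-> P_2)  ~((P_2 -> P_1) <-> P_2)  ~~((P_2 -> P_1) <-> P_2)  φ
 1    1    1           1                1                      0                 1              0             1                  1                        0                        1              0
 1    1    0           1                1                      0                 1              0             1                  1                        0                        1              0
 1    0    1           1                1                      0                 0              1             1                  0                        1                        0              0
 1    0    0           1                1                      0                 1              0             1                  0                        1                        0              1
 0    1    1           1                1                      0                 1              0             0                  0                        1                        0              1
 0    1    0           0                0                      1                 1              0             0                  0                        1                        0              0
 0    0    1           1                1                      0                 0              1             1                  0                        1                        0              0
 0    0    0           0                1                      0                 1              0             1                  0                        1                        0              1
The formula is true on 3 of the 8 rows.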